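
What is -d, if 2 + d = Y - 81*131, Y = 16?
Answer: 10597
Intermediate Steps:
d = -10597 (d = -2 + (16 - 81*131) = -2 + (16 - 10611) = -2 - 10595 = -10597)
-d = -1*(-10597) = 10597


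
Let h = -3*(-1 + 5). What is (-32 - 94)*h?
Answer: 1512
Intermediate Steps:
h = -12 (h = -3*4 = -12)
(-32 - 94)*h = (-32 - 94)*(-12) = -126*(-12) = 1512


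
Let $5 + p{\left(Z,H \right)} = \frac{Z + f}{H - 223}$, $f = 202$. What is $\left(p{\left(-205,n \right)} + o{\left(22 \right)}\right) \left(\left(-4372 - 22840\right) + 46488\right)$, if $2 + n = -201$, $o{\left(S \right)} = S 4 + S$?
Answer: $\frac{143712218}{71} \approx 2.0241 \cdot 10^{6}$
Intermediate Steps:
$o{\left(S \right)} = 5 S$ ($o{\left(S \right)} = 4 S + S = 5 S$)
$n = -203$ ($n = -2 - 201 = -203$)
$p{\left(Z,H \right)} = -5 + \frac{202 + Z}{-223 + H}$ ($p{\left(Z,H \right)} = -5 + \frac{Z + 202}{H - 223} = -5 + \frac{202 + Z}{-223 + H}$)
$\left(p{\left(-205,n \right)} + o{\left(22 \right)}\right) \left(\left(-4372 - 22840\right) + 46488\right) = \left(\frac{1317 - 205 - -1015}{-223 - 203} + 5 \cdot 22\right) \left(\left(-4372 - 22840\right) + 46488\right) = \left(\frac{1317 - 205 + 1015}{-426} + 110\right) \left(\left(-4372 - 22840\right) + 46488\right) = \left(\left(- \frac{1}{426}\right) 2127 + 110\right) \left(-27212 + 46488\right) = \left(- \frac{709}{142} + 110\right) 19276 = \frac{14911}{142} \cdot 19276 = \frac{143712218}{71}$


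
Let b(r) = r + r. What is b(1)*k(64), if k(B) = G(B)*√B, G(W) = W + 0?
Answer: 1024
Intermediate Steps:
b(r) = 2*r
G(W) = W
k(B) = B^(3/2) (k(B) = B*√B = B^(3/2))
b(1)*k(64) = (2*1)*64^(3/2) = 2*512 = 1024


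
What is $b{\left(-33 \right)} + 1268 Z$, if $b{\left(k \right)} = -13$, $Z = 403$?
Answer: $510991$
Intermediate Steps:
$b{\left(-33 \right)} + 1268 Z = -13 + 1268 \cdot 403 = -13 + 511004 = 510991$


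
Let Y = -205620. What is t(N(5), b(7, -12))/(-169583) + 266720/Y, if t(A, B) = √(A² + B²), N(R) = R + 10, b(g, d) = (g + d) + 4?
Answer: -13336/10281 - √226/169583 ≈ -1.2972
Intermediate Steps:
b(g, d) = 4 + d + g (b(g, d) = (d + g) + 4 = 4 + d + g)
N(R) = 10 + R
t(N(5), b(7, -12))/(-169583) + 266720/Y = √((10 + 5)² + (4 - 12 + 7)²)/(-169583) + 266720/(-205620) = √(15² + (-1)²)*(-1/169583) + 266720*(-1/205620) = √(225 + 1)*(-1/169583) - 13336/10281 = √226*(-1/169583) - 13336/10281 = -√226/169583 - 13336/10281 = -13336/10281 - √226/169583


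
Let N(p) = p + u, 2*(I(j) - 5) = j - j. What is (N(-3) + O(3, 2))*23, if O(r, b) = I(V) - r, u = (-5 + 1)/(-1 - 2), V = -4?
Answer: 23/3 ≈ 7.6667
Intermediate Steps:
I(j) = 5 (I(j) = 5 + (j - j)/2 = 5 + (½)*0 = 5 + 0 = 5)
u = 4/3 (u = -4/(-3) = -4*(-⅓) = 4/3 ≈ 1.3333)
N(p) = 4/3 + p (N(p) = p + 4/3 = 4/3 + p)
O(r, b) = 5 - r
(N(-3) + O(3, 2))*23 = ((4/3 - 3) + (5 - 1*3))*23 = (-5/3 + (5 - 3))*23 = (-5/3 + 2)*23 = (⅓)*23 = 23/3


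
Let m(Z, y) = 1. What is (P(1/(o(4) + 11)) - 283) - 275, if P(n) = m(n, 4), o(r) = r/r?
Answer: -557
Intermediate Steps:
o(r) = 1
P(n) = 1
(P(1/(o(4) + 11)) - 283) - 275 = (1 - 283) - 275 = -282 - 275 = -557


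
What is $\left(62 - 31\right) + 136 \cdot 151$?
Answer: $20567$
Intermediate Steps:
$\left(62 - 31\right) + 136 \cdot 151 = \left(62 - 31\right) + 20536 = 31 + 20536 = 20567$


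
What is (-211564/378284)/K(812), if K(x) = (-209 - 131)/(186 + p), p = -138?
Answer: 634692/8038535 ≈ 0.078956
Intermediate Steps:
K(x) = -85/12 (K(x) = (-209 - 131)/(186 - 138) = -340/48 = -340*1/48 = -85/12)
(-211564/378284)/K(812) = (-211564/378284)/(-85/12) = -211564*1/378284*(-12/85) = -52891/94571*(-12/85) = 634692/8038535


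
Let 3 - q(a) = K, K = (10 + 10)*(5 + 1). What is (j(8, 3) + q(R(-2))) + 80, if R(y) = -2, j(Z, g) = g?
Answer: -34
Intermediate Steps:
K = 120 (K = 20*6 = 120)
q(a) = -117 (q(a) = 3 - 1*120 = 3 - 120 = -117)
(j(8, 3) + q(R(-2))) + 80 = (3 - 117) + 80 = -114 + 80 = -34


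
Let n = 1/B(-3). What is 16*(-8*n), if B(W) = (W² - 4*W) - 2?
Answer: -128/19 ≈ -6.7368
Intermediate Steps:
B(W) = -2 + W² - 4*W
n = 1/19 (n = 1/(-2 + (-3)² - 4*(-3)) = 1/(-2 + 9 + 12) = 1/19 ≈ 0.052632)
16*(-8*n) = 16*(-8*1/19) = 16*(-8/19) = -128/19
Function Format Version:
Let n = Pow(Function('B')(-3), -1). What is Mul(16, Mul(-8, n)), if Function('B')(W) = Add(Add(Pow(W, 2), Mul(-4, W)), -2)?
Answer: Rational(-128, 19) ≈ -6.7368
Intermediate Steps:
Function('B')(W) = Add(-2, Pow(W, 2), Mul(-4, W))
n = Rational(1, 19) (n = Pow(Add(-2, Pow(-3, 2), Mul(-4, -3)), -1) = Pow(Add(-2, 9, 12), -1) = Pow(19, -1) = Rational(1, 19) ≈ 0.052632)
Mul(16, Mul(-8, n)) = Mul(16, Mul(-8, Rational(1, 19))) = Mul(16, Rational(-8, 19)) = Rational(-128, 19)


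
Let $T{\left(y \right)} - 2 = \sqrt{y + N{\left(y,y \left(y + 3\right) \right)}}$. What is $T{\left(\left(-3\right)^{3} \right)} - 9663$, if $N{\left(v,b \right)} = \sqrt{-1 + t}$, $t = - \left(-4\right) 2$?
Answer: $-9661 + i \sqrt{27 - \sqrt{7}} \approx -9661.0 + 4.935 i$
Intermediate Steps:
$t = 8$ ($t = \left(-1\right) \left(-8\right) = 8$)
$N{\left(v,b \right)} = \sqrt{7}$ ($N{\left(v,b \right)} = \sqrt{-1 + 8} = \sqrt{7}$)
$T{\left(y \right)} = 2 + \sqrt{y + \sqrt{7}}$
$T{\left(\left(-3\right)^{3} \right)} - 9663 = \left(2 + \sqrt{\left(-3\right)^{3} + \sqrt{7}}\right) - 9663 = \left(2 + \sqrt{-27 + \sqrt{7}}\right) - 9663 = -9661 + \sqrt{-27 + \sqrt{7}}$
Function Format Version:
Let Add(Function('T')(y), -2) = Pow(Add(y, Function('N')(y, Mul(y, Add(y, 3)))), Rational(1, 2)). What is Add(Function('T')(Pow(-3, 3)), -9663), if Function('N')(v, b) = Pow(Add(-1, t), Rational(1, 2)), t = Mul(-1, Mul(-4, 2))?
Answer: Add(-9661, Mul(I, Pow(Add(27, Mul(-1, Pow(7, Rational(1, 2)))), Rational(1, 2)))) ≈ Add(-9661.0, Mul(4.9350, I))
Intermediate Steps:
t = 8 (t = Mul(-1, -8) = 8)
Function('N')(v, b) = Pow(7, Rational(1, 2)) (Function('N')(v, b) = Pow(Add(-1, 8), Rational(1, 2)) = Pow(7, Rational(1, 2)))
Function('T')(y) = Add(2, Pow(Add(y, Pow(7, Rational(1, 2))), Rational(1, 2)))
Add(Function('T')(Pow(-3, 3)), -9663) = Add(Add(2, Pow(Add(Pow(-3, 3), Pow(7, Rational(1, 2))), Rational(1, 2))), -9663) = Add(Add(2, Pow(Add(-27, Pow(7, Rational(1, 2))), Rational(1, 2))), -9663) = Add(-9661, Pow(Add(-27, Pow(7, Rational(1, 2))), Rational(1, 2)))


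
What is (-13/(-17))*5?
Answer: 65/17 ≈ 3.8235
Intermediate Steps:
(-13/(-17))*5 = -1/17*(-13)*5 = (13/17)*5 = 65/17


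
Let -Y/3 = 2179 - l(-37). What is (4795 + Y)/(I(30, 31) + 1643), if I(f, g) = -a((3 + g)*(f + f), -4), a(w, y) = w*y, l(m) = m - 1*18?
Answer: -1907/9803 ≈ -0.19453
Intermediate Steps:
l(m) = -18 + m (l(m) = m - 18 = -18 + m)
I(f, g) = 8*f*(3 + g) (I(f, g) = -(3 + g)*(f + f)*(-4) = -(3 + g)*(2*f)*(-4) = -2*f*(3 + g)*(-4) = -(-8)*f*(3 + g) = 8*f*(3 + g))
Y = -6702 (Y = -3*(2179 - (-18 - 37)) = -3*(2179 - 1*(-55)) = -3*(2179 + 55) = -3*2234 = -6702)
(4795 + Y)/(I(30, 31) + 1643) = (4795 - 6702)/(8*30*(3 + 31) + 1643) = -1907/(8*30*34 + 1643) = -1907/(8160 + 1643) = -1907/9803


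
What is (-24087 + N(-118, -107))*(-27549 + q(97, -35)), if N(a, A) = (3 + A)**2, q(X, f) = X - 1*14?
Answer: 364501286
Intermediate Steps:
q(X, f) = -14 + X (q(X, f) = X - 14 = -14 + X)
(-24087 + N(-118, -107))*(-27549 + q(97, -35)) = (-24087 + (3 - 107)**2)*(-27549 + (-14 + 97)) = (-24087 + (-104)**2)*(-27549 + 83) = (-24087 + 10816)*(-27466) = -13271*(-27466) = 364501286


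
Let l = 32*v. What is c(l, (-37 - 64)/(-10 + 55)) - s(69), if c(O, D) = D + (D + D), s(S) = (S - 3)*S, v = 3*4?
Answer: -68411/15 ≈ -4560.7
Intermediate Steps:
v = 12
s(S) = S*(-3 + S) (s(S) = (-3 + S)*S = S*(-3 + S))
l = 384 (l = 32*12 = 384)
c(O, D) = 3*D (c(O, D) = D + 2*D = 3*D)
c(l, (-37 - 64)/(-10 + 55)) - s(69) = 3*((-37 - 64)/(-10 + 55)) - 69*(-3 + 69) = 3*(-101/45) - 69*66 = 3*(-101*1/45) - 1*4554 = 3*(-101/45) - 4554 = -101/15 - 4554 = -68411/15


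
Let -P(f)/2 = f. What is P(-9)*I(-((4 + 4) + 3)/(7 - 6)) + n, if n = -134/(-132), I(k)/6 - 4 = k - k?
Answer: 28579/66 ≈ 433.02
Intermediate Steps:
P(f) = -2*f
I(k) = 24 (I(k) = 24 + 6*(k - k) = 24 + 6*0 = 24 + 0 = 24)
n = 67/66 (n = -134*(-1/132) = 67/66 ≈ 1.0152)
P(-9)*I(-((4 + 4) + 3)/(7 - 6)) + n = -2*(-9)*24 + 67/66 = 18*24 + 67/66 = 432 + 67/66 = 28579/66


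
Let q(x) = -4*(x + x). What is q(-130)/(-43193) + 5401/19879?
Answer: 212611233/858633647 ≈ 0.24762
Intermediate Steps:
q(x) = -8*x
q(-130)/(-43193) + 5401/19879 = -8*(-130)/(-43193) + 5401/19879 = 1040*(-1/43193) + 5401*(1/19879) = -1040/43193 + 5401/19879 = 212611233/858633647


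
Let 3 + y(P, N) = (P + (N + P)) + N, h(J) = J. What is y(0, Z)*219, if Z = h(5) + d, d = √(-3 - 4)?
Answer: 1533 + 438*I*√7 ≈ 1533.0 + 1158.8*I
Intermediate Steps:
d = I*√7 (d = √(-7) = I*√7 ≈ 2.6458*I)
Z = 5 + I*√7 ≈ 5.0 + 2.6458*I
y(P, N) = -3 + 2*N + 2*P (y(P, N) = -3 + ((P + (N + P)) + N) = -3 + ((N + 2*P) + N) = -3 + (2*N + 2*P) = -3 + 2*N + 2*P)
y(0, Z)*219 = (-3 + 2*(5 + I*√7) + 2*0)*219 = (-3 + (10 + 2*I*√7) + 0)*219 = (7 + 2*I*√7)*219 = 1533 + 438*I*√7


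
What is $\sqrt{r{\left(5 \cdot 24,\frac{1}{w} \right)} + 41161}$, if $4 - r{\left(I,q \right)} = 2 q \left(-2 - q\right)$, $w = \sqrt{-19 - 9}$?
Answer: $\frac{\sqrt{8068326 - 56 i \sqrt{7}}}{14} \approx 202.89 - 0.0018629 i$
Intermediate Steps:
$w = 2 i \sqrt{7}$ ($w = \sqrt{-28} = 2 i \sqrt{7} \approx 5.2915 i$)
$r{\left(I,q \right)} = 4 - 2 q \left(-2 - q\right)$
$\sqrt{r{\left(5 \cdot 24,\frac{1}{w} \right)} + 41161} = \sqrt{\left(4 + 2 \left(\frac{1}{2 i \sqrt{7}}\right)^{2} + \frac{4}{2 i \sqrt{7}}\right) + 41161} = \sqrt{\left(4 + 2 \left(- \frac{i \sqrt{7}}{14}\right)^{2} + 4 \left(- \frac{i \sqrt{7}}{14}\right)\right) + 41161} = \sqrt{\left(4 + 2 \left(- \frac{1}{28}\right) - \frac{2 i \sqrt{7}}{7}\right) + 41161} = \sqrt{\left(4 - \frac{1}{14} - \frac{2 i \sqrt{7}}{7}\right) + 41161} = \sqrt{\left(\frac{55}{14} - \frac{2 i \sqrt{7}}{7}\right) + 41161} = \sqrt{\frac{576309}{14} - \frac{2 i \sqrt{7}}{7}}$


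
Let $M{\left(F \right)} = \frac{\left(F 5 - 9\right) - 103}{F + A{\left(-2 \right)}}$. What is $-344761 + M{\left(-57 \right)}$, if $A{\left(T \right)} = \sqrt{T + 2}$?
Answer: $- \frac{19650980}{57} \approx -3.4475 \cdot 10^{5}$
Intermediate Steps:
$A{\left(T \right)} = \sqrt{2 + T}$
$M{\left(F \right)} = \frac{-112 + 5 F}{F}$ ($M{\left(F \right)} = \frac{\left(F 5 - 9\right) - 103}{F + \sqrt{2 - 2}} = \frac{\left(5 F - 9\right) - 103}{F + \sqrt{0}} = \frac{\left(-9 + 5 F\right) - 103}{F + 0} = \frac{-112 + 5 F}{F}$)
$-344761 + M{\left(-57 \right)} = -344761 + \left(5 - \frac{112}{-57}\right) = -344761 + \left(5 - - \frac{112}{57}\right) = -344761 + \left(5 + \frac{112}{57}\right) = -344761 + \frac{397}{57} = - \frac{19650980}{57}$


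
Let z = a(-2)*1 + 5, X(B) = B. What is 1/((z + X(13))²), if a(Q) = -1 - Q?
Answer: 1/361 ≈ 0.0027701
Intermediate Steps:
z = 6 (z = (-1 - 1*(-2))*1 + 5 = (-1 + 2)*1 + 5 = 1*1 + 5 = 1 + 5 = 6)
1/((z + X(13))²) = 1/((6 + 13)²) = 1/(19²) = 1/361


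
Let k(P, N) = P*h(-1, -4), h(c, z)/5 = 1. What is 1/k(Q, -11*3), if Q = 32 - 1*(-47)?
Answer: 1/395 ≈ 0.0025316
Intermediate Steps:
h(c, z) = 5 (h(c, z) = 5*1 = 5)
Q = 79 (Q = 32 + 47 = 79)
k(P, N) = 5*P (k(P, N) = P*5 = 5*P)
1/k(Q, -11*3) = 1/(5*79) = 1/395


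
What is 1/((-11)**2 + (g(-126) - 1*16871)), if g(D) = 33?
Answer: -1/16717 ≈ -5.9819e-5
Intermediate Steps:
1/((-11)**2 + (g(-126) - 1*16871)) = 1/((-11)**2 + (33 - 1*16871)) = 1/(121 + (33 - 16871)) = 1/(121 - 16838) = 1/(-16717) = -1/16717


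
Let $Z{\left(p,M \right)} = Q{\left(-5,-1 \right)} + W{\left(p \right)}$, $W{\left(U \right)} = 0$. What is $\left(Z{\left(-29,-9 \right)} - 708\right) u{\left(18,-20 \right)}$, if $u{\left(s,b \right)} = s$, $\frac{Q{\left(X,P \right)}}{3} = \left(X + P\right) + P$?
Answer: $-13122$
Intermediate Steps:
$Q{\left(X,P \right)} = 3 X + 6 P$ ($Q{\left(X,P \right)} = 3 \left(\left(X + P\right) + P\right) = 3 \left(\left(P + X\right) + P\right) = 3 \left(X + 2 P\right) = 3 X + 6 P$)
$Z{\left(p,M \right)} = -21$ ($Z{\left(p,M \right)} = \left(3 \left(-5\right) + 6 \left(-1\right)\right) + 0 = \left(-15 - 6\right) + 0 = -21 + 0 = -21$)
$\left(Z{\left(-29,-9 \right)} - 708\right) u{\left(18,-20 \right)} = \left(-21 - 708\right) 18 = \left(-729\right) 18 = -13122$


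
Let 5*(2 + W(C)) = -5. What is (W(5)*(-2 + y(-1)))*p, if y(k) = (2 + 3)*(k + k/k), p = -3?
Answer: -18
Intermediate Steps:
W(C) = -3 (W(C) = -2 + (⅕)*(-5) = -2 - 1 = -3)
y(k) = 5 + 5*k (y(k) = 5*(k + 1) = 5*(1 + k) = 5 + 5*k)
(W(5)*(-2 + y(-1)))*p = -3*(-2 + (5 + 5*(-1)))*(-3) = -3*(-2 + (5 - 5))*(-3) = -3*(-2 + 0)*(-3) = -3*(-2)*(-3) = 6*(-3) = -18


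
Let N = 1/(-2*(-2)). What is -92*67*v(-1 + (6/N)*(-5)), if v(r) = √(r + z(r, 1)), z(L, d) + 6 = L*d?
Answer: -12328*I*√62 ≈ -97071.0*I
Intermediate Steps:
N = ¼ (N = 1/4 = ¼ ≈ 0.25000)
z(L, d) = -6 + L*d
v(r) = √(-6 + 2*r) (v(r) = √(r + (-6 + r*1)) = √(r + (-6 + r)) = √(-6 + 2*r))
-92*67*v(-1 + (6/N)*(-5)) = -92*67*√(-6 + 2*(-1 + (6/(¼))*(-5))) = -6164*√(-6 + 2*(-1 + (6*4)*(-5))) = -6164*√(-6 + 2*(-1 + 24*(-5))) = -6164*√(-6 + 2*(-1 - 120)) = -6164*√(-6 + 2*(-121)) = -6164*√(-6 - 242) = -6164*√(-248) = -6164*2*I*√62 = -12328*I*√62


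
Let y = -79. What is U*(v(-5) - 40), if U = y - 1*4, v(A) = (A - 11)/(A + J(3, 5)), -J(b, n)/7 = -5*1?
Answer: 50464/15 ≈ 3364.3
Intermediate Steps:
J(b, n) = 35 (J(b, n) = -7*(-5) = 35)
v(A) = (-11 + A)/(35 + A) (v(A) = (A - 11)/(A + 35) = (-11 + A)/(35 + A))
U = -83 (U = -79 - 1*4 = -79 - 4 = -83)
U*(v(-5) - 40) = -83*((-11 - 5)/(35 - 5) - 40) = -83*(-16/30 - 40) = -83*((1/30)*(-16) - 40) = -83*(-8/15 - 40) = -83*(-608/15) = 50464/15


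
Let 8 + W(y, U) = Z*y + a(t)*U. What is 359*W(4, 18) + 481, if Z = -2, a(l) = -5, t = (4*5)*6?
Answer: -37573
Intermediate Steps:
t = 120 (t = 20*6 = 120)
W(y, U) = -8 - 5*U - 2*y (W(y, U) = -8 + (-2*y - 5*U) = -8 + (-5*U - 2*y) = -8 - 5*U - 2*y)
359*W(4, 18) + 481 = 359*(-8 - 5*18 - 2*4) + 481 = 359*(-8 - 90 - 8) + 481 = 359*(-106) + 481 = -38054 + 481 = -37573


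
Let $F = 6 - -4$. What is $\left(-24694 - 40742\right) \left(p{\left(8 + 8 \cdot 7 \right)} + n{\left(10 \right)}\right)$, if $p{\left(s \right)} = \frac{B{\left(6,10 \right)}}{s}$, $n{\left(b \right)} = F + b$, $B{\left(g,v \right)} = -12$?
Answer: $- \frac{5185803}{4} \approx -1.2965 \cdot 10^{6}$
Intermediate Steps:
$F = 10$ ($F = 6 + 4 = 10$)
$n{\left(b \right)} = 10 + b$
$p{\left(s \right)} = - \frac{12}{s}$
$\left(-24694 - 40742\right) \left(p{\left(8 + 8 \cdot 7 \right)} + n{\left(10 \right)}\right) = \left(-24694 - 40742\right) \left(- \frac{12}{8 + 8 \cdot 7} + \left(10 + 10\right)\right) = - 65436 \left(- \frac{12}{8 + 56} + 20\right) = - 65436 \left(- \frac{12}{64} + 20\right) = - 65436 \left(\left(-12\right) \frac{1}{64} + 20\right) = - 65436 \left(- \frac{3}{16} + 20\right) = \left(-65436\right) \frac{317}{16} = - \frac{5185803}{4}$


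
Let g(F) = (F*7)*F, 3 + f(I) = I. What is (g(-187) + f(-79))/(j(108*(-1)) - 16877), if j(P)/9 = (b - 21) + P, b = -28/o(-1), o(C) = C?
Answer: -244701/17786 ≈ -13.758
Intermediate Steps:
b = 28 (b = -28/(-1) = -28*(-1) = 28)
f(I) = -3 + I
g(F) = 7*F² (g(F) = (7*F)*F = 7*F²)
j(P) = 63 + 9*P (j(P) = 9*((28 - 21) + P) = 9*(7 + P) = 63 + 9*P)
(g(-187) + f(-79))/(j(108*(-1)) - 16877) = (7*(-187)² + (-3 - 79))/((63 + 9*(108*(-1))) - 16877) = (7*34969 - 82)/((63 + 9*(-108)) - 16877) = (244783 - 82)/((63 - 972) - 16877) = 244701/(-909 - 16877) = 244701/(-17786) = 244701*(-1/17786) = -244701/17786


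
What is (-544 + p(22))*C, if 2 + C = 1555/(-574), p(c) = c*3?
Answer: 646017/287 ≈ 2250.9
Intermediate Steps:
p(c) = 3*c
C = -2703/574 (C = -2 + 1555/(-574) = -2 + 1555*(-1/574) = -2 - 1555/574 = -2703/574 ≈ -4.7091)
(-544 + p(22))*C = (-544 + 3*22)*(-2703/574) = (-544 + 66)*(-2703/574) = -478*(-2703/574) = 646017/287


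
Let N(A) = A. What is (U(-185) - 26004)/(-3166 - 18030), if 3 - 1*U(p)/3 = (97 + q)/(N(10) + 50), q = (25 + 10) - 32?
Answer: 6500/5299 ≈ 1.2266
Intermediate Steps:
q = 3 (q = 35 - 32 = 3)
U(p) = 4 (U(p) = 9 - 3*(97 + 3)/(10 + 50) = 9 - 300/60 = 9 - 3*5/3 = 9 - 5 = 4)
(U(-185) - 26004)/(-3166 - 18030) = (4 - 26004)/(-3166 - 18030) = -26000/(-21196) = -26000*(-1/21196) = 6500/5299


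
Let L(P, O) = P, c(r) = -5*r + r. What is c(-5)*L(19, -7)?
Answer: 380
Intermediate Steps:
c(r) = -4*r
c(-5)*L(19, -7) = -4*(-5)*19 = 20*19 = 380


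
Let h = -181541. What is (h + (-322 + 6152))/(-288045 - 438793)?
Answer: 175711/726838 ≈ 0.24175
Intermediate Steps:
(h + (-322 + 6152))/(-288045 - 438793) = (-181541 + (-322 + 6152))/(-288045 - 438793) = (-181541 + 5830)/(-726838) = -175711*(-1/726838) = 175711/726838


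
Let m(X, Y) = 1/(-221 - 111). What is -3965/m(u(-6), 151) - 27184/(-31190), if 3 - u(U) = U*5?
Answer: 20528959692/15595 ≈ 1.3164e+6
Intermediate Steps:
u(U) = 3 - 5*U (u(U) = 3 - U*5 = 3 - 5*U)
m(X, Y) = -1/332 (m(X, Y) = 1/(-332) = -1/332)
-3965/m(u(-6), 151) - 27184/(-31190) = -3965/(-1/332) - 27184/(-31190) = -3965*(-332) - 27184*(-1/31190) = 1316380 + 13592/15595 = 20528959692/15595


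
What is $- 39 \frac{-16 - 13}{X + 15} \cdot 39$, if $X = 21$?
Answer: $\frac{4901}{4} \approx 1225.3$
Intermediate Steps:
$- 39 \frac{-16 - 13}{X + 15} \cdot 39 = - 39 \frac{-16 - 13}{21 + 15} \cdot 39 = - 39 \left(- \frac{29}{36}\right) 39 = - 39 \left(\left(-29\right) \frac{1}{36}\right) 39 = \left(-39\right) \left(- \frac{29}{36}\right) 39 = \frac{377}{12} \cdot 39 = \frac{4901}{4}$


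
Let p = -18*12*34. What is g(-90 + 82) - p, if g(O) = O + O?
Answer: 7328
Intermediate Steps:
g(O) = 2*O
p = -7344 (p = -216*34 = -7344)
g(-90 + 82) - p = 2*(-90 + 82) - 1*(-7344) = 2*(-8) + 7344 = -16 + 7344 = 7328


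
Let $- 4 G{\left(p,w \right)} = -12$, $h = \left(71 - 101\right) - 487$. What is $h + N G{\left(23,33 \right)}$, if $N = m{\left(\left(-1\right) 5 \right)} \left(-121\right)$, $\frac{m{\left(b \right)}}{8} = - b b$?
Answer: $72083$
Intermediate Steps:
$h = -517$ ($h = -30 - 487 = -517$)
$m{\left(b \right)} = - 8 b^{2}$ ($m{\left(b \right)} = 8 - b b = 8 \left(- b^{2}\right) = - 8 b^{2}$)
$G{\left(p,w \right)} = 3$ ($G{\left(p,w \right)} = \left(- \frac{1}{4}\right) \left(-12\right) = 3$)
$N = 24200$ ($N = - 8 \left(\left(-1\right) 5\right)^{2} \left(-121\right) = - 8 \left(-5\right)^{2} \left(-121\right) = \left(-8\right) 25 \left(-121\right) = \left(-200\right) \left(-121\right) = 24200$)
$h + N G{\left(23,33 \right)} = -517 + 24200 \cdot 3 = -517 + 72600 = 72083$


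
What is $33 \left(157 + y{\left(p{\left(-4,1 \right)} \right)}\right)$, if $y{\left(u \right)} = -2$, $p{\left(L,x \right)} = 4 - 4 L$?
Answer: $5115$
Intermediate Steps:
$33 \left(157 + y{\left(p{\left(-4,1 \right)} \right)}\right) = 33 \left(157 - 2\right) = 33 \cdot 155 = 5115$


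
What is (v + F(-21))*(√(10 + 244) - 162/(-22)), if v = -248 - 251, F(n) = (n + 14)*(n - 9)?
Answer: -23409/11 - 289*√254 ≈ -6734.0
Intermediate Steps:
F(n) = (-9 + n)*(14 + n) (F(n) = (14 + n)*(-9 + n) = (-9 + n)*(14 + n))
v = -499
(v + F(-21))*(√(10 + 244) - 162/(-22)) = (-499 + (-126 + (-21)² + 5*(-21)))*(√(10 + 244) - 162/(-22)) = (-499 + (-126 + 441 - 105))*(√254 - 162*(-1/22)) = (-499 + 210)*(√254 + 81/11) = -289*(81/11 + √254) = -23409/11 - 289*√254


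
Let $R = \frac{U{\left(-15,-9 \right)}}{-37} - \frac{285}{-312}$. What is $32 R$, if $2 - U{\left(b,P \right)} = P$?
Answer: $\frac{9484}{481} \approx 19.717$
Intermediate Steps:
$U{\left(b,P \right)} = 2 - P$
$R = \frac{2371}{3848}$ ($R = \frac{2 - -9}{-37} - \frac{285}{-312} = \left(2 + 9\right) \left(- \frac{1}{37}\right) - - \frac{95}{104} = 11 \left(- \frac{1}{37}\right) + \frac{95}{104} = - \frac{11}{37} + \frac{95}{104} = \frac{2371}{3848} \approx 0.61616$)
$32 R = 32 \cdot \frac{2371}{3848} = \frac{9484}{481}$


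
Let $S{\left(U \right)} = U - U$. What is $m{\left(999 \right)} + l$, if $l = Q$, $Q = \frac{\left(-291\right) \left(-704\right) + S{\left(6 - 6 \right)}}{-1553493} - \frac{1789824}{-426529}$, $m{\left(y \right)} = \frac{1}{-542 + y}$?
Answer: $\frac{410469559440743}{100937561939743} \approx 4.0666$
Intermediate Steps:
$S{\left(U \right)} = 0$
$Q = \frac{897699539392}{220869938599}$ ($Q = \frac{\left(-291\right) \left(-704\right) + 0}{-1553493} - \frac{1789824}{-426529} = \left(204864 + 0\right) \left(- \frac{1}{1553493}\right) - - \frac{1789824}{426529} = 204864 \left(- \frac{1}{1553493}\right) + \frac{1789824}{426529} = - \frac{68288}{517831} + \frac{1789824}{426529} = \frac{897699539392}{220869938599} \approx 4.0644$)
$l = \frac{897699539392}{220869938599} \approx 4.0644$
$m{\left(999 \right)} + l = \frac{1}{-542 + 999} + \frac{897699539392}{220869938599} = \frac{1}{457} + \frac{897699539392}{220869938599} = \frac{410469559440743}{100937561939743}$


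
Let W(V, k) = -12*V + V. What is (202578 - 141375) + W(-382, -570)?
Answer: 65405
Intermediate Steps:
W(V, k) = -11*V
(202578 - 141375) + W(-382, -570) = (202578 - 141375) - 11*(-382) = 61203 + 4202 = 65405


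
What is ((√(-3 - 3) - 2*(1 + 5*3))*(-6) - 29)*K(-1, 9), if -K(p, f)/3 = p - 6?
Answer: 3423 - 126*I*√6 ≈ 3423.0 - 308.64*I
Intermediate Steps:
K(p, f) = 18 - 3*p (K(p, f) = -3*(p - 6) = -3*(-6 + p) = 18 - 3*p)
((√(-3 - 3) - 2*(1 + 5*3))*(-6) - 29)*K(-1, 9) = ((√(-3 - 3) - 2*(1 + 5*3))*(-6) - 29)*(18 - 3*(-1)) = ((√(-6) - 2*(1 + 15))*(-6) - 29)*(18 + 3) = ((I*√6 - 2*16)*(-6) - 29)*21 = ((I*√6 - 32)*(-6) - 29)*21 = ((-32 + I*√6)*(-6) - 29)*21 = ((192 - 6*I*√6) - 29)*21 = (163 - 6*I*√6)*21 = 3423 - 126*I*√6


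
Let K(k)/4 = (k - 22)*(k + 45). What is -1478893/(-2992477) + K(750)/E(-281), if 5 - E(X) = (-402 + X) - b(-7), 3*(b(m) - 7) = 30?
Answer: 461916438243/140646419 ≈ 3284.2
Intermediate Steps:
b(m) = 17 (b(m) = 7 + (⅓)*30 = 7 + 10 = 17)
K(k) = 4*(-22 + k)*(45 + k) (K(k) = 4*((k - 22)*(k + 45)) = 4*((-22 + k)*(45 + k)) = 4*(-22 + k)*(45 + k))
E(X) = 424 - X (E(X) = 5 - ((-402 + X) - 1*17) = 5 - ((-402 + X) - 17) = 5 - (-419 + X) = 5 + (419 - X) = 424 - X)
-1478893/(-2992477) + K(750)/E(-281) = -1478893/(-2992477) + (-3960 + 4*750² + 92*750)/(424 - 1*(-281)) = -1478893*(-1/2992477) + (-3960 + 4*562500 + 69000)/(424 + 281) = 1478893/2992477 + (-3960 + 2250000 + 69000)/705 = 1478893/2992477 + 2315040*(1/705) = 1478893/2992477 + 154336/47 = 461916438243/140646419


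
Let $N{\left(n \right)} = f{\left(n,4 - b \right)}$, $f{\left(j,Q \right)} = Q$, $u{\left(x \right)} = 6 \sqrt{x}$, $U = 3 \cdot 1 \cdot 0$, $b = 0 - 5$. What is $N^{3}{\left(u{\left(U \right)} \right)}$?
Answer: $729$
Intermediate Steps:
$b = -5$ ($b = 0 - 5 = -5$)
$U = 0$ ($U = 3 \cdot 0 = 0$)
$N{\left(n \right)} = 9$ ($N{\left(n \right)} = 4 - -5 = 4 + 5 = 9$)
$N^{3}{\left(u{\left(U \right)} \right)} = 9^{3} = 729$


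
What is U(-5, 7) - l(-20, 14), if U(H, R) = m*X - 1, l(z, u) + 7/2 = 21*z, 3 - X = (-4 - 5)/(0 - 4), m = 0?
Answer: 845/2 ≈ 422.50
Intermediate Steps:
X = ¾ (X = 3 - (-4 - 5)/(0 - 4) = 3 - (-9)/(-4) = 3 - (-9)*(-1)/4 = 3 - 1*9/4 = 3 - 9/4 = ¾ ≈ 0.75000)
l(z, u) = -7/2 + 21*z
U(H, R) = -1 (U(H, R) = 0*(¾) - 1 = 0 - 1 = -1)
U(-5, 7) - l(-20, 14) = -1 - (-7/2 + 21*(-20)) = -1 - (-7/2 - 420) = -1 - 1*(-847/2) = -1 + 847/2 = 845/2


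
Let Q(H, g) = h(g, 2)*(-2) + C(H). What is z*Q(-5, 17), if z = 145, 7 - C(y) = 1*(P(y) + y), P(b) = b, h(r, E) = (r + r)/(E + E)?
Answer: 0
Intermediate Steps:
h(r, E) = r/E (h(r, E) = (2*r)/((2*E)) = (2*r)*(1/(2*E)) = r/E)
C(y) = 7 - 2*y (C(y) = 7 - (y + y) = 7 - 2*y)
Q(H, g) = 7 - g - 2*H (Q(H, g) = (g/2)*(-2) + (7 - 2*H) = -g + (7 - 2*H) = 7 - g - 2*H)
z*Q(-5, 17) = 145*(7 - 1*17 - 2*(-5)) = 145*(7 - 17 + 10) = 145*0 = 0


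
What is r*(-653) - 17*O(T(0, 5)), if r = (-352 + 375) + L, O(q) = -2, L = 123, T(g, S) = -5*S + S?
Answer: -95304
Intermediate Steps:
T(g, S) = -4*S
r = 146 (r = (-352 + 375) + 123 = 23 + 123 = 146)
r*(-653) - 17*O(T(0, 5)) = 146*(-653) - 17*(-2) = -95338 + 34 = -95304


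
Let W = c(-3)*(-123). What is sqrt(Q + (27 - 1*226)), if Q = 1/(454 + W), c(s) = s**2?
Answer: 14*I*sqrt(432939)/653 ≈ 14.107*I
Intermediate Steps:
W = -1107 (W = (-3)**2*(-123) = 9*(-123) = -1107)
Q = -1/653 (Q = 1/(454 - 1107) = 1/(-653) = -1/653 ≈ -0.0015314)
sqrt(Q + (27 - 1*226)) = sqrt(-1/653 + (27 - 1*226)) = sqrt(-1/653 + (27 - 226)) = sqrt(-1/653 - 199) = sqrt(-129948/653) = 14*I*sqrt(432939)/653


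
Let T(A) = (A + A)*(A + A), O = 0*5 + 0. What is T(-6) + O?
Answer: 144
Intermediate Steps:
O = 0 (O = 0 + 0 = 0)
T(A) = 4*A² (T(A) = (2*A)*(2*A) = 4*A²)
T(-6) + O = 4*(-6)² + 0 = 4*36 + 0 = 144 + 0 = 144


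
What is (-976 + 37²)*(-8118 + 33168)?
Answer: 9844650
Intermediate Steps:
(-976 + 37²)*(-8118 + 33168) = (-976 + 1369)*25050 = 393*25050 = 9844650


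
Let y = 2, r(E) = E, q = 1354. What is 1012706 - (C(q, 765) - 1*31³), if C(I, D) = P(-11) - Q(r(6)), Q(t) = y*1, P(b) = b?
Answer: 1042510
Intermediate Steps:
Q(t) = 2 (Q(t) = 2*1 = 2)
C(I, D) = -13 (C(I, D) = -11 - 1*2 = -11 - 2 = -13)
1012706 - (C(q, 765) - 1*31³) = 1012706 - (-13 - 1*31³) = 1012706 - (-13 - 1*29791) = 1012706 - (-13 - 29791) = 1012706 - 1*(-29804) = 1012706 + 29804 = 1042510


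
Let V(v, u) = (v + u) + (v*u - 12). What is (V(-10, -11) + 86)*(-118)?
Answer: -19234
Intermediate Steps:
V(v, u) = -12 + u + v + u*v (V(v, u) = (u + v) + (u*v - 12) = (u + v) + (-12 + u*v) = -12 + u + v + u*v)
(V(-10, -11) + 86)*(-118) = ((-12 - 11 - 10 - 11*(-10)) + 86)*(-118) = ((-12 - 11 - 10 + 110) + 86)*(-118) = (77 + 86)*(-118) = 163*(-118) = -19234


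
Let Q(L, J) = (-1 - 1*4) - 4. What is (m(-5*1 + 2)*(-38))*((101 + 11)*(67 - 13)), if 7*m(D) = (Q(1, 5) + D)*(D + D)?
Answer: -2363904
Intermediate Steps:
Q(L, J) = -9 (Q(L, J) = (-1 - 4) - 4 = -5 - 4 = -9)
m(D) = 2*D*(-9 + D)/7 (m(D) = ((-9 + D)*(D + D))/7 = ((-9 + D)*(2*D))/7 = (2*D*(-9 + D))/7 = 2*D*(-9 + D)/7)
(m(-5*1 + 2)*(-38))*((101 + 11)*(67 - 13)) = ((2*(-5*1 + 2)*(-9 + (-5*1 + 2))/7)*(-38))*((101 + 11)*(67 - 13)) = ((2*(-5 + 2)*(-9 + (-5 + 2))/7)*(-38))*(112*54) = (((2/7)*(-3)*(-9 - 3))*(-38))*6048 = (((2/7)*(-3)*(-12))*(-38))*6048 = ((72/7)*(-38))*6048 = -2736/7*6048 = -2363904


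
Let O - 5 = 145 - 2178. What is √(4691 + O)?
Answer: √2663 ≈ 51.604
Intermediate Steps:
O = -2028 (O = 5 + (145 - 2178) = 5 - 2033 = -2028)
√(4691 + O) = √(4691 - 2028) = √2663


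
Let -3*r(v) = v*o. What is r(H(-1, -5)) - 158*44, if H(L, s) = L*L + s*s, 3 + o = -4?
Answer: -20674/3 ≈ -6891.3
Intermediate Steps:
o = -7 (o = -3 - 4 = -7)
H(L, s) = L² + s²
r(v) = 7*v/3 (r(v) = -v*(-7)/3 = -(-7)*v/3 = 7*v/3)
r(H(-1, -5)) - 158*44 = 7*((-1)² + (-5)²)/3 - 158*44 = 7*(1 + 25)/3 - 6952 = (7/3)*26 - 6952 = 182/3 - 6952 = -20674/3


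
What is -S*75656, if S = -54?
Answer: 4085424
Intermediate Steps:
-S*75656 = -1*(-54)*75656 = 54*75656 = 4085424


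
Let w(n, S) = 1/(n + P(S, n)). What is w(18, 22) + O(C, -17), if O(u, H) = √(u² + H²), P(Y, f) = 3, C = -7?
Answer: 1/21 + 13*√2 ≈ 18.432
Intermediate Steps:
w(n, S) = 1/(3 + n) (w(n, S) = 1/(n + 3) = 1/(3 + n))
O(u, H) = √(H² + u²)
w(18, 22) + O(C, -17) = 1/(3 + 18) + √((-17)² + (-7)²) = 1/21 + √(289 + 49) = 1/21 + √338 = 1/21 + 13*√2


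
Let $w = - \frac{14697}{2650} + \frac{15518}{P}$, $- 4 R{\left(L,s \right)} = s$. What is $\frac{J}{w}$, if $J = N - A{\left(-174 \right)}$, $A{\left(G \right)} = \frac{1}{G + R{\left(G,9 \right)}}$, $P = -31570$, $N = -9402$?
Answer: $\frac{11090715203260}{7122008559} \approx 1557.2$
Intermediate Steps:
$R{\left(L,s \right)} = - \frac{s}{4}$
$A{\left(G \right)} = \frac{1}{- \frac{9}{4} + G}$ ($A{\left(G \right)} = \frac{1}{G - \frac{9}{4}} = \frac{1}{- \frac{9}{4} + G}$)
$J = - \frac{6628406}{705}$ ($J = -9402 - \frac{4}{-9 + 4 \left(-174\right)} = -9402 - \frac{4}{-9 - 696} = -9402 - \frac{4}{-705} = -9402 - 4 \left(- \frac{1}{705}\right) = -9402 - - \frac{4}{705} = -9402 + \frac{4}{705} = - \frac{6628406}{705} \approx -9402.0$)
$w = - \frac{50510699}{8366050}$ ($w = - \frac{14697}{2650} + \frac{15518}{-31570} = \left(-14697\right) \frac{1}{2650} + 15518 \left(- \frac{1}{31570}\right) = - \frac{14697}{2650} - \frac{7759}{15785} = - \frac{50510699}{8366050} \approx -6.0376$)
$\frac{J}{w} = - \frac{6628406}{705 \left(- \frac{50510699}{8366050}\right)} = \left(- \frac{6628406}{705}\right) \left(- \frac{8366050}{50510699}\right) = \frac{11090715203260}{7122008559}$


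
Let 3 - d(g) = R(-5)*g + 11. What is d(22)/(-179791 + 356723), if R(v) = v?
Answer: 51/88466 ≈ 0.00057649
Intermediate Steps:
d(g) = -8 + 5*g (d(g) = 3 - (-5*g + 11) = 3 - (11 - 5*g) = 3 + (-11 + 5*g) = -8 + 5*g)
d(22)/(-179791 + 356723) = (-8 + 5*22)/(-179791 + 356723) = (-8 + 110)/176932 = 102*(1/176932) = 51/88466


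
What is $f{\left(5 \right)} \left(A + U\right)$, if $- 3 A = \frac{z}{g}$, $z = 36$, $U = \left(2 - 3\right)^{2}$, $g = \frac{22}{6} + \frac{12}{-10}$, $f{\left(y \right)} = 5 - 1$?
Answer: $- \frac{572}{37} \approx -15.459$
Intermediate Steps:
$f{\left(y \right)} = 4$ ($f{\left(y \right)} = 5 - 1 = 4$)
$g = \frac{37}{15}$ ($g = 22 \cdot \frac{1}{6} + 12 \left(- \frac{1}{10}\right) = \frac{11}{3} - \frac{6}{5} = \frac{37}{15} \approx 2.4667$)
$U = 1$ ($U = \left(-1\right)^{2} = 1$)
$A = - \frac{180}{37}$ ($A = - \frac{36 \frac{1}{\frac{37}{15}}}{3} = - \frac{36 \cdot \frac{15}{37}}{3} = \left(- \frac{1}{3}\right) \frac{540}{37} = - \frac{180}{37} \approx -4.8649$)
$f{\left(5 \right)} \left(A + U\right) = 4 \left(- \frac{180}{37} + 1\right) = 4 \left(- \frac{143}{37}\right) = - \frac{572}{37}$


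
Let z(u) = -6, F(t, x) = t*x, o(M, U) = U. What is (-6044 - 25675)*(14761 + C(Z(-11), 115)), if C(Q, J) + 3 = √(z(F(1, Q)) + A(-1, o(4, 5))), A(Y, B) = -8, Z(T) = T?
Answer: -468109002 - 31719*I*√14 ≈ -4.6811e+8 - 1.1868e+5*I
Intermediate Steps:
C(Q, J) = -3 + I*√14 (C(Q, J) = -3 + √(-6 - 8) = -3 + √(-14) = -3 + I*√14)
(-6044 - 25675)*(14761 + C(Z(-11), 115)) = (-6044 - 25675)*(14761 + (-3 + I*√14)) = -31719*(14758 + I*√14) = -468109002 - 31719*I*√14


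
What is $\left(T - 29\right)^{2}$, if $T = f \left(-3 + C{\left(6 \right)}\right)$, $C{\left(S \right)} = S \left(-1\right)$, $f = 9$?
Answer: $12100$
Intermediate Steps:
$C{\left(S \right)} = - S$
$T = -81$ ($T = 9 \left(-3 - 6\right) = 9 \left(-9\right) = -81$)
$\left(T - 29\right)^{2} = \left(-81 - 29\right)^{2} = \left(-110\right)^{2} = 12100$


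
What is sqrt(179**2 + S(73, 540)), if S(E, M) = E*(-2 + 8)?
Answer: sqrt(32479) ≈ 180.22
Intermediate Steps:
S(E, M) = 6*E (S(E, M) = E*6 = 6*E)
sqrt(179**2 + S(73, 540)) = sqrt(179**2 + 6*73) = sqrt(32041 + 438) = sqrt(32479)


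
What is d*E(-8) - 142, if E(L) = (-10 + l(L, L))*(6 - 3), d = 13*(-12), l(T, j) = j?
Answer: 8282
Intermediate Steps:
d = -156
E(L) = -30 + 3*L (E(L) = (-10 + L)*(6 - 3) = (-10 + L)*3 = -30 + 3*L)
d*E(-8) - 142 = -156*(-30 + 3*(-8)) - 142 = -156*(-30 - 24) - 142 = -156*(-54) - 142 = 8424 - 142 = 8282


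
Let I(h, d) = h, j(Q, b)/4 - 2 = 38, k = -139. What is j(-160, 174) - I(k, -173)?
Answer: 299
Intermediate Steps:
j(Q, b) = 160 (j(Q, b) = 8 + 4*38 = 8 + 152 = 160)
j(-160, 174) - I(k, -173) = 160 - 1*(-139) = 160 + 139 = 299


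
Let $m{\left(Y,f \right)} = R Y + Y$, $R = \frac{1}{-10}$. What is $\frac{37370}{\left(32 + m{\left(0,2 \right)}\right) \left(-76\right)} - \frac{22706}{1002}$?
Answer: $- \frac{23166433}{609216} \approx -38.027$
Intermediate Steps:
$R = - \frac{1}{10} \approx -0.1$
$m{\left(Y,f \right)} = \frac{9 Y}{10}$ ($m{\left(Y,f \right)} = - \frac{Y}{10} + Y = \frac{9 Y}{10}$)
$\frac{37370}{\left(32 + m{\left(0,2 \right)}\right) \left(-76\right)} - \frac{22706}{1002} = \frac{37370}{\left(32 + \frac{9}{10} \cdot 0\right) \left(-76\right)} - \frac{22706}{1002} = \frac{37370}{\left(32 + 0\right) \left(-76\right)} - \frac{11353}{501} = \frac{37370}{32 \left(-76\right)} - \frac{11353}{501} = \frac{37370}{-2432} - \frac{11353}{501} = 37370 \left(- \frac{1}{2432}\right) - \frac{11353}{501} = - \frac{18685}{1216} - \frac{11353}{501} = - \frac{23166433}{609216}$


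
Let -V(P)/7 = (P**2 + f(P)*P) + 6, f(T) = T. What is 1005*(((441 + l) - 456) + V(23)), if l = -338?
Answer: -7840005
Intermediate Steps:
V(P) = -42 - 14*P**2 (V(P) = -7*((P**2 + P*P) + 6) = -7*((P**2 + P**2) + 6) = -7*(2*P**2 + 6) = -7*(6 + 2*P**2) = -42 - 14*P**2)
1005*(((441 + l) - 456) + V(23)) = 1005*(((441 - 338) - 456) + (-42 - 14*23**2)) = 1005*((103 - 456) + (-42 - 14*529)) = 1005*(-353 + (-42 - 7406)) = 1005*(-353 - 7448) = 1005*(-7801) = -7840005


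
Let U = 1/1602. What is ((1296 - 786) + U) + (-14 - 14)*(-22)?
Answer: 1803853/1602 ≈ 1126.0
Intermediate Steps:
U = 1/1602 ≈ 0.00062422
((1296 - 786) + U) + (-14 - 14)*(-22) = ((1296 - 786) + 1/1602) + (-14 - 14)*(-22) = (510 + 1/1602) - 28*(-22) = 817021/1602 + 616 = 1803853/1602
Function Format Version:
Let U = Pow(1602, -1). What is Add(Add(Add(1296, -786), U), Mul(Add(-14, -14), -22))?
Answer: Rational(1803853, 1602) ≈ 1126.0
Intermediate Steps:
U = Rational(1, 1602) ≈ 0.00062422
Add(Add(Add(1296, -786), U), Mul(Add(-14, -14), -22)) = Add(Add(Add(1296, -786), Rational(1, 1602)), Mul(Add(-14, -14), -22)) = Add(Add(510, Rational(1, 1602)), Mul(-28, -22)) = Add(Rational(817021, 1602), 616) = Rational(1803853, 1602)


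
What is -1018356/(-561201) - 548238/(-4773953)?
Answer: 1723085131702/893049065851 ≈ 1.9294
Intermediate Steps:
-1018356/(-561201) - 548238/(-4773953) = -1018356*(-1/561201) - 548238*(-1/4773953) = 339452/187067 + 548238/4773953 = 1723085131702/893049065851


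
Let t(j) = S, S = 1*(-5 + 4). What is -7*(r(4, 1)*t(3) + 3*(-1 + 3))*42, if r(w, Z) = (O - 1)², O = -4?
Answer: 5586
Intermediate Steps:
S = -1 (S = 1*(-1) = -1)
t(j) = -1
r(w, Z) = 25 (r(w, Z) = (-4 - 1)² = (-5)² = 25)
-7*(r(4, 1)*t(3) + 3*(-1 + 3))*42 = -7*(25*(-1) + 3*(-1 + 3))*42 = -7*(-25 + 3*2)*42 = -7*(-25 + 6)*42 = -7*(-19)*42 = 133*42 = 5586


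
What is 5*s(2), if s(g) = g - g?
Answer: 0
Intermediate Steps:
s(g) = 0
5*s(2) = 5*0 = 0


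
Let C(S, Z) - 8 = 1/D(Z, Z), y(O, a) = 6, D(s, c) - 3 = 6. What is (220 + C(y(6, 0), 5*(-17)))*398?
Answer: 817094/9 ≈ 90788.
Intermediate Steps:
D(s, c) = 9 (D(s, c) = 3 + 6 = 9)
C(S, Z) = 73/9 (C(S, Z) = 8 + 1/9 = 8 + ⅑ = 73/9)
(220 + C(y(6, 0), 5*(-17)))*398 = (220 + 73/9)*398 = (2053/9)*398 = 817094/9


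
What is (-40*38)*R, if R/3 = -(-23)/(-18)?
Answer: 17480/3 ≈ 5826.7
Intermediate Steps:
R = -23/6 (R = 3*(-(-23)/(-18)) = 3*(-(-23)*(-1)/18) = 3*(-1*23/18) = 3*(-23/18) = -23/6 ≈ -3.8333)
(-40*38)*R = -40*38*(-23/6) = -1520*(-23/6) = 17480/3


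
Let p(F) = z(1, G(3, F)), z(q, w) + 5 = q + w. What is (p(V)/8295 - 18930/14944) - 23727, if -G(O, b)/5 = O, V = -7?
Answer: -1470683808623/61980240 ≈ -23728.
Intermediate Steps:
G(O, b) = -5*O
z(q, w) = -5 + q + w (z(q, w) = -5 + (q + w) = -5 + q + w)
p(F) = -19 (p(F) = -5 + 1 - 5*3 = -5 + 1 - 15 = -19)
(p(V)/8295 - 18930/14944) - 23727 = (-19/8295 - 18930/14944) - 23727 = (-19*1/8295 - 18930*1/14944) - 23727 = (-19/8295 - 9465/7472) - 23727 = -78654143/61980240 - 23727 = -1470683808623/61980240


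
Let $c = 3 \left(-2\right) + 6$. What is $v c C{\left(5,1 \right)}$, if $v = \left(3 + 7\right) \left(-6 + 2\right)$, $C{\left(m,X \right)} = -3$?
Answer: $0$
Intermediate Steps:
$c = 0$ ($c = -6 + 6 = 0$)
$v = -40$ ($v = 10 \left(-4\right) = -40$)
$v c C{\left(5,1 \right)} = \left(-40\right) 0 \left(-3\right) = 0 \left(-3\right) = 0$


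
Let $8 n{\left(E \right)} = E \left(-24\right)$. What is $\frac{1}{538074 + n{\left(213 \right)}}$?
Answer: $\frac{1}{537435} \approx 1.8607 \cdot 10^{-6}$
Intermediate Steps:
$n{\left(E \right)} = - 3 E$ ($n{\left(E \right)} = \frac{E \left(-24\right)}{8} = \frac{\left(-24\right) E}{8} = - 3 E$)
$\frac{1}{538074 + n{\left(213 \right)}} = \frac{1}{538074 - 639} = \frac{1}{537435}$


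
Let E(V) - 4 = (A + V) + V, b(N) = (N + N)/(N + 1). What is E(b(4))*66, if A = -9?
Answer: -594/5 ≈ -118.80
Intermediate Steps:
b(N) = 2*N/(1 + N) (b(N) = (2*N)/(1 + N) = 2*N/(1 + N))
E(V) = -5 + 2*V (E(V) = 4 + ((-9 + V) + V) = 4 + (-9 + 2*V) = -5 + 2*V)
E(b(4))*66 = (-5 + 2*(2*4/(1 + 4)))*66 = (-5 + 2*(2*4/5))*66 = (-5 + 2*(2*4*(⅕)))*66 = (-5 + 2*(8/5))*66 = (-5 + 16/5)*66 = -9/5*66 = -594/5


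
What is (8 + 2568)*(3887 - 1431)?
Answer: 6326656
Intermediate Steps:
(8 + 2568)*(3887 - 1431) = 2576*2456 = 6326656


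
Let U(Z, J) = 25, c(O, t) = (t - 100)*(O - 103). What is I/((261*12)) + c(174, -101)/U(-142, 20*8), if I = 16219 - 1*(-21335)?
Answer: -7292987/13050 ≈ -558.85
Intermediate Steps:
c(O, t) = (-103 + O)*(-100 + t) (c(O, t) = (-100 + t)*(-103 + O) = (-103 + O)*(-100 + t))
I = 37554 (I = 16219 + 21335 = 37554)
I/((261*12)) + c(174, -101)/U(-142, 20*8) = 37554/((261*12)) + (10300 - 103*(-101) - 100*174 + 174*(-101))/25 = 37554/3132 + (10300 + 10403 - 17400 - 17574)*(1/25) = 37554*(1/3132) - 14271*1/25 = 6259/522 - 14271/25 = -7292987/13050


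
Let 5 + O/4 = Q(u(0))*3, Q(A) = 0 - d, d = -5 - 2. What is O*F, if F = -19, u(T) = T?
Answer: -1216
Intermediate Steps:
d = -7
Q(A) = 7 (Q(A) = 0 - 1*(-7) = 0 + 7 = 7)
O = 64 (O = -20 + 4*(7*3) = -20 + 4*21 = -20 + 84 = 64)
O*F = 64*(-19) = -1216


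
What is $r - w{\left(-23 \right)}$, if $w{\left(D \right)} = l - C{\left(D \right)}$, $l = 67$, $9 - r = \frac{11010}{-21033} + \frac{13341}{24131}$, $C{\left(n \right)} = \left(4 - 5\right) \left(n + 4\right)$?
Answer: $- \frac{6603088180}{169182441} \approx -39.029$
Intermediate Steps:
$C{\left(n \right)} = -4 - n$ ($C{\left(n \right)} = - (4 + n) = -4 - n$)
$r = \frac{1517668988}{169182441}$ ($r = 9 - \left(\frac{11010}{-21033} + \frac{13341}{24131}\right) = 9 - \left(11010 \left(- \frac{1}{21033}\right) + 13341 \cdot \frac{1}{24131}\right) = 9 - \left(- \frac{3670}{7011} + \frac{13341}{24131}\right) = 9 - \frac{4972981}{169182441} = \frac{1517668988}{169182441} \approx 8.9706$)
$w{\left(D \right)} = 71 + D$ ($w{\left(D \right)} = 67 - \left(-4 - D\right) = 67 + \left(4 + D\right) = 71 + D$)
$r - w{\left(-23 \right)} = \frac{1517668988}{169182441} - \left(71 - 23\right) = \frac{1517668988}{169182441} - 48 = - \frac{6603088180}{169182441}$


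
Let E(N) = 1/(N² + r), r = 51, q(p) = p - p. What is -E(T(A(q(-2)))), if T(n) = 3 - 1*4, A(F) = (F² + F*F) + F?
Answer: -1/52 ≈ -0.019231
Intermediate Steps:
q(p) = 0
A(F) = F + 2*F² (A(F) = (F² + F²) + F = 2*F² + F = F + 2*F²)
T(n) = -1 (T(n) = 3 - 4 = -1)
E(N) = 1/(51 + N²) (E(N) = 1/(N² + 51) = 1/(51 + N²))
-E(T(A(q(-2)))) = -1/(51 + (-1)²) = -1/(51 + 1) = -1/52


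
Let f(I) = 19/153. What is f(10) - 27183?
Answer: -4158980/153 ≈ -27183.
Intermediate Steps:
f(I) = 19/153 (f(I) = 19*(1/153) = 19/153)
f(10) - 27183 = 19/153 - 27183 = -4158980/153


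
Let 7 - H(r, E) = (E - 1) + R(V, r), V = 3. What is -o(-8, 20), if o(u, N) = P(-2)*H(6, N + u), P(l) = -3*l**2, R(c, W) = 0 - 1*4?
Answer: 0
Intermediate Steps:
R(c, W) = -4 (R(c, W) = 0 - 4 = -4)
H(r, E) = 12 - E (H(r, E) = 7 - ((E - 1) - 4) = 7 - ((-1 + E) - 4) = 7 - (-5 + E) = 7 + (5 - E) = 12 - E)
o(u, N) = -144 + 12*N + 12*u (o(u, N) = (-3*(-2)**2)*(12 - (N + u)) = (-3*4)*(12 + (-N - u)) = -12*(12 - N - u) = -144 + 12*N + 12*u)
-o(-8, 20) = -(-144 + 12*20 + 12*(-8)) = -(-144 + 240 - 96) = -1*0 = 0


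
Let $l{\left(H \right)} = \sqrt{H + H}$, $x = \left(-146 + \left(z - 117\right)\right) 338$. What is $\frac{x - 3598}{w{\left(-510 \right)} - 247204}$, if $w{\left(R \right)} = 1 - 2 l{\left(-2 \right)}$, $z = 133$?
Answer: $\frac{11751536214}{61109323225} - \frac{190152 i}{61109323225} \approx 0.1923 - 3.1117 \cdot 10^{-6} i$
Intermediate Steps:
$x = -43940$ ($x = \left(-146 + \left(133 - 117\right)\right) 338 = \left(-146 + 16\right) 338 = \left(-130\right) 338 = -43940$)
$l{\left(H \right)} = \sqrt{2} \sqrt{H}$ ($l{\left(H \right)} = \sqrt{2 H} = \sqrt{2} \sqrt{H}$)
$w{\left(R \right)} = 1 - 4 i$ ($w{\left(R \right)} = 1 - 2 \sqrt{2} \sqrt{-2} = 1 - 2 \sqrt{2} i \sqrt{2} = 1 - 2 \cdot 2 i = 1 - 4 i$)
$\frac{x - 3598}{w{\left(-510 \right)} - 247204} = \frac{-43940 - 3598}{\left(1 - 4 i\right) - 247204} = - \frac{47538}{-247203 - 4 i} = - 47538 \frac{-247203 + 4 i}{61109323225} = - \frac{47538 \left(-247203 + 4 i\right)}{61109323225}$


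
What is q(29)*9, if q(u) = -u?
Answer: -261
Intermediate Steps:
q(29)*9 = -1*29*9 = -29*9 = -261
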